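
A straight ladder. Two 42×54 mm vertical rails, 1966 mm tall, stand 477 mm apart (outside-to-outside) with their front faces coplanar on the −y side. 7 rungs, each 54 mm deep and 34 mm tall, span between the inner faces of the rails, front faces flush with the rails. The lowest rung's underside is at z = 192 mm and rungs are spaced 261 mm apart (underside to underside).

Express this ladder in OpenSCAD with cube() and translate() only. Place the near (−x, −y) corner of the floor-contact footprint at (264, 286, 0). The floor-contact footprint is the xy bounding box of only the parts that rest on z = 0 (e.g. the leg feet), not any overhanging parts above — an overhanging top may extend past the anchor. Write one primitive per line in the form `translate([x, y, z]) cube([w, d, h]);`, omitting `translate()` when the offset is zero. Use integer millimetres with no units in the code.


// rung span = 477 - 2*42 = 393
// rung[k] z = 192 + k*261
translate([264, 286, 0]) cube([42, 54, 1966]);
translate([699, 286, 0]) cube([42, 54, 1966]);
translate([306, 286, 192]) cube([393, 54, 34]);
translate([306, 286, 453]) cube([393, 54, 34]);
translate([306, 286, 714]) cube([393, 54, 34]);
translate([306, 286, 975]) cube([393, 54, 34]);
translate([306, 286, 1236]) cube([393, 54, 34]);
translate([306, 286, 1497]) cube([393, 54, 34]);
translate([306, 286, 1758]) cube([393, 54, 34]);


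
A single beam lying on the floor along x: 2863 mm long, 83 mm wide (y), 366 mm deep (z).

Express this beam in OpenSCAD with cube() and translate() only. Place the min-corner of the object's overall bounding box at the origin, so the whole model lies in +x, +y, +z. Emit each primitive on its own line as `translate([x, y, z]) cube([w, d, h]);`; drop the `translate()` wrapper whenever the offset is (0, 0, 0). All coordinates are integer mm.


cube([2863, 83, 366]);


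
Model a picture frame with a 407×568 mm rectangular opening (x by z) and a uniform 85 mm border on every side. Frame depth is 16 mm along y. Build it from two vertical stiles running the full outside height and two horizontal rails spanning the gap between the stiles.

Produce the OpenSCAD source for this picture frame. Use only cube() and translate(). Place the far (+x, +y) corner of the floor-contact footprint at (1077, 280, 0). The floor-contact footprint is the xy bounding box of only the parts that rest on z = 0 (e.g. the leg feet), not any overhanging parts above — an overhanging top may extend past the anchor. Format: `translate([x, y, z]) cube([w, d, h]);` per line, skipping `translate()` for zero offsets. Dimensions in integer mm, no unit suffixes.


translate([500, 264, 0]) cube([85, 16, 738]);
translate([992, 264, 0]) cube([85, 16, 738]);
translate([585, 264, 0]) cube([407, 16, 85]);
translate([585, 264, 653]) cube([407, 16, 85]);


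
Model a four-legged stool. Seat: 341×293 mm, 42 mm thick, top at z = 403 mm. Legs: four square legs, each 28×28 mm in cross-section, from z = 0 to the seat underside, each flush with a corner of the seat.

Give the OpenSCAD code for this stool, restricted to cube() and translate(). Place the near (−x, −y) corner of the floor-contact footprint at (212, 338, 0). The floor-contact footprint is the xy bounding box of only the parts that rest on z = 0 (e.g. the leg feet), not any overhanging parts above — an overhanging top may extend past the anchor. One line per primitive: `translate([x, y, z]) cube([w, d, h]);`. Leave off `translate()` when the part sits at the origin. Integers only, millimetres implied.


translate([212, 338, 361]) cube([341, 293, 42]);
translate([212, 338, 0]) cube([28, 28, 361]);
translate([525, 338, 0]) cube([28, 28, 361]);
translate([212, 603, 0]) cube([28, 28, 361]);
translate([525, 603, 0]) cube([28, 28, 361]);


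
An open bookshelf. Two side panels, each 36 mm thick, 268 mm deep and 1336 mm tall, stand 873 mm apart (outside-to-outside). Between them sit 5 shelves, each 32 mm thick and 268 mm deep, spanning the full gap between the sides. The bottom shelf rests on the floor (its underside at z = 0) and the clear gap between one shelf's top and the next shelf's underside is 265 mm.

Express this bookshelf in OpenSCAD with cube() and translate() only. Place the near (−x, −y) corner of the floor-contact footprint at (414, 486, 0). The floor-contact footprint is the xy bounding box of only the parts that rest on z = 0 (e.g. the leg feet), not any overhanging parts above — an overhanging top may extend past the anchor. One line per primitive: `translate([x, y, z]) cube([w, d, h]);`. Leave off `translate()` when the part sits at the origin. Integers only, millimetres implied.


translate([414, 486, 0]) cube([36, 268, 1336]);
translate([1251, 486, 0]) cube([36, 268, 1336]);
translate([450, 486, 0]) cube([801, 268, 32]);
translate([450, 486, 297]) cube([801, 268, 32]);
translate([450, 486, 594]) cube([801, 268, 32]);
translate([450, 486, 891]) cube([801, 268, 32]);
translate([450, 486, 1188]) cube([801, 268, 32]);


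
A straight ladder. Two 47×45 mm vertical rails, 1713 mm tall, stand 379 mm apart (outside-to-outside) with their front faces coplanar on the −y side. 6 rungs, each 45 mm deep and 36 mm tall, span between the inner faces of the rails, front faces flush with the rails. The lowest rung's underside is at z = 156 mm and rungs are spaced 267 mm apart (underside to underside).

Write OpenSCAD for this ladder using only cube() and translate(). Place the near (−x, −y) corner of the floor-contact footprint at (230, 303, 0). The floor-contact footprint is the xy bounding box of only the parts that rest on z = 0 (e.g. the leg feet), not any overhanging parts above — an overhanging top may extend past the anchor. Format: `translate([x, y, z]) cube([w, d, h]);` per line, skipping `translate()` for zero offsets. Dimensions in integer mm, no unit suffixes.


translate([230, 303, 0]) cube([47, 45, 1713]);
translate([562, 303, 0]) cube([47, 45, 1713]);
translate([277, 303, 156]) cube([285, 45, 36]);
translate([277, 303, 423]) cube([285, 45, 36]);
translate([277, 303, 690]) cube([285, 45, 36]);
translate([277, 303, 957]) cube([285, 45, 36]);
translate([277, 303, 1224]) cube([285, 45, 36]);
translate([277, 303, 1491]) cube([285, 45, 36]);


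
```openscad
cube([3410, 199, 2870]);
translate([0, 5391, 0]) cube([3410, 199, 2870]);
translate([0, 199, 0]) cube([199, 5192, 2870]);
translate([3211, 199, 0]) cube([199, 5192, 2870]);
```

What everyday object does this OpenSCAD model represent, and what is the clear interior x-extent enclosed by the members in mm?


A house (or room) frame. The interior width is 3012 mm.

Four 2870 mm walls enclosing a rectangle with no floor or roof — a room or house frame. Outside width is 3410 mm and wall thickness is 199 mm, so the interior width is 3410 − 2 × 199 = 3012 mm.


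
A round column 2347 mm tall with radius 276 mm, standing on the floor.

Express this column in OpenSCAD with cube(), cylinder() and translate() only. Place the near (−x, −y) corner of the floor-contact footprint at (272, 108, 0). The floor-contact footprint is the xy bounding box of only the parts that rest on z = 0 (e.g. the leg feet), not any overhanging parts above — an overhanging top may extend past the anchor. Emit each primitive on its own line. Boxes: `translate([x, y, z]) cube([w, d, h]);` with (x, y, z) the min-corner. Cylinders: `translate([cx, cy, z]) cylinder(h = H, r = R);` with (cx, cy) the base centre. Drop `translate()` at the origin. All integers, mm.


translate([548, 384, 0]) cylinder(h = 2347, r = 276);


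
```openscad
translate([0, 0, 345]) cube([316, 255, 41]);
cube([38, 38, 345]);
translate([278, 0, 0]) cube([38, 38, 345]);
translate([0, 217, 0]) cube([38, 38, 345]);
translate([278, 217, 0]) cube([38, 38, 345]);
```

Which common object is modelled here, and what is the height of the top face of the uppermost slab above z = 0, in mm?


A stool. The seat height is 386 mm.

A 316×255×41 slab at z = 345 on four corner posts — a stool. The seat top is 345 + 41 = 386 mm.


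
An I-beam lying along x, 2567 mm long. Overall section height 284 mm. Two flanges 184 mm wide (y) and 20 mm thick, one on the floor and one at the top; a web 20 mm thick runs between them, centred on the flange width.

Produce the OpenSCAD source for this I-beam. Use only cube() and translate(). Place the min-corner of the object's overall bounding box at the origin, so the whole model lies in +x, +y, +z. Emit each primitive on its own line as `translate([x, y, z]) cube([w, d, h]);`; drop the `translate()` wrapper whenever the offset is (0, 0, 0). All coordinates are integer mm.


cube([2567, 184, 20]);
translate([0, 82, 20]) cube([2567, 20, 244]);
translate([0, 0, 264]) cube([2567, 184, 20]);


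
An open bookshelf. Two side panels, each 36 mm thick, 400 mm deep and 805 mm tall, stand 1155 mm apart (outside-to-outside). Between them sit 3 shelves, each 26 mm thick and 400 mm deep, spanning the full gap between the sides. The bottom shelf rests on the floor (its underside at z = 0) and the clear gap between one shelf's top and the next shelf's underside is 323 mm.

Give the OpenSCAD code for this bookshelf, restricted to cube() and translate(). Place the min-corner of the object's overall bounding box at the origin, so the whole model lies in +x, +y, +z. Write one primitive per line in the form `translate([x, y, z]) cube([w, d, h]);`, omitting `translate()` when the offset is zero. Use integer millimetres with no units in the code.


cube([36, 400, 805]);
translate([1119, 0, 0]) cube([36, 400, 805]);
translate([36, 0, 0]) cube([1083, 400, 26]);
translate([36, 0, 349]) cube([1083, 400, 26]);
translate([36, 0, 698]) cube([1083, 400, 26]);


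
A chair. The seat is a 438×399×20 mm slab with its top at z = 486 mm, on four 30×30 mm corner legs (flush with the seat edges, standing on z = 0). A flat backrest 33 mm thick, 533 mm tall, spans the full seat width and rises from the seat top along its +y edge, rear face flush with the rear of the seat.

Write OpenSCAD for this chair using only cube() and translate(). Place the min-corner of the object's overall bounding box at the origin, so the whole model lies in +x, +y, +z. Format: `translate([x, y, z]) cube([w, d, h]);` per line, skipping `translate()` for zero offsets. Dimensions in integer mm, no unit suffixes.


// leg_h = 486 - 20 = 466
translate([0, 0, 466]) cube([438, 399, 20]);
cube([30, 30, 466]);
translate([408, 0, 0]) cube([30, 30, 466]);
translate([0, 369, 0]) cube([30, 30, 466]);
translate([408, 369, 0]) cube([30, 30, 466]);
translate([0, 366, 486]) cube([438, 33, 533]);


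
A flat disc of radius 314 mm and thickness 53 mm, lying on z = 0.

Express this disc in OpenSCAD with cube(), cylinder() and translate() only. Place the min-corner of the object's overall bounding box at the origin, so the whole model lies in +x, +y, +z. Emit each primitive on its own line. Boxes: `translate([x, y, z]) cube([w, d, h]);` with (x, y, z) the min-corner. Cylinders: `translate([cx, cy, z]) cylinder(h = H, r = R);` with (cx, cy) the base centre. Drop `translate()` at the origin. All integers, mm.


translate([314, 314, 0]) cylinder(h = 53, r = 314);


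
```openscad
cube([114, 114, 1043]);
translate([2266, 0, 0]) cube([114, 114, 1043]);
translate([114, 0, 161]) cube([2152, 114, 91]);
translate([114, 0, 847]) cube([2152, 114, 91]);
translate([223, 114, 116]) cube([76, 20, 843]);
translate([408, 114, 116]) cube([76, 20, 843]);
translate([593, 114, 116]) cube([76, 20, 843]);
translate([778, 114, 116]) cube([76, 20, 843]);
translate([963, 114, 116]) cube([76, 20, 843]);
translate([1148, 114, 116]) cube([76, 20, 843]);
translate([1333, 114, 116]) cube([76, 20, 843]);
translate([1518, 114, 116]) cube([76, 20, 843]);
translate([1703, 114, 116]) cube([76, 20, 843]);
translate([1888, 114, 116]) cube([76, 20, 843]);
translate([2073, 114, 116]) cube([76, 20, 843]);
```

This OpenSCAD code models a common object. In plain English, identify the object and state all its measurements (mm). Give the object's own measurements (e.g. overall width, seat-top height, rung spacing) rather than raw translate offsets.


A fence section. Two 114×114 mm posts, 1043 mm tall, stand on the floor with a clear span of 2152 mm between their inner faces. Two horizontal rails of 114×91 mm section span the gap between the posts with their undersides at z = 161 mm and z = 847 mm, flush with the posts' −y face. 11 pickets, each 76 mm wide, 20 mm thick and 843 mm tall, are fixed to the +y face of the rails with their bottoms at z = 116 mm, spaced across the span with a 109 mm gap after the −x post and between neighbouring pickets, with 117 mm left before the +x post.


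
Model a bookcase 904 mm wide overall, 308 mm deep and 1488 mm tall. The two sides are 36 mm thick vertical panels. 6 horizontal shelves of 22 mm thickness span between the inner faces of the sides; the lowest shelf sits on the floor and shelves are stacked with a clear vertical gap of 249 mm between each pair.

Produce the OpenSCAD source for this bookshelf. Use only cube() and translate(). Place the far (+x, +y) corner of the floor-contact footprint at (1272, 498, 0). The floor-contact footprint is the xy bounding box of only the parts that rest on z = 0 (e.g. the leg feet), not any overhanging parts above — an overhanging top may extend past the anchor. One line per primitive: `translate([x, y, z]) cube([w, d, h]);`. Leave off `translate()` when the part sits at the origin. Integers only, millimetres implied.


translate([368, 190, 0]) cube([36, 308, 1488]);
translate([1236, 190, 0]) cube([36, 308, 1488]);
translate([404, 190, 0]) cube([832, 308, 22]);
translate([404, 190, 271]) cube([832, 308, 22]);
translate([404, 190, 542]) cube([832, 308, 22]);
translate([404, 190, 813]) cube([832, 308, 22]);
translate([404, 190, 1084]) cube([832, 308, 22]);
translate([404, 190, 1355]) cube([832, 308, 22]);


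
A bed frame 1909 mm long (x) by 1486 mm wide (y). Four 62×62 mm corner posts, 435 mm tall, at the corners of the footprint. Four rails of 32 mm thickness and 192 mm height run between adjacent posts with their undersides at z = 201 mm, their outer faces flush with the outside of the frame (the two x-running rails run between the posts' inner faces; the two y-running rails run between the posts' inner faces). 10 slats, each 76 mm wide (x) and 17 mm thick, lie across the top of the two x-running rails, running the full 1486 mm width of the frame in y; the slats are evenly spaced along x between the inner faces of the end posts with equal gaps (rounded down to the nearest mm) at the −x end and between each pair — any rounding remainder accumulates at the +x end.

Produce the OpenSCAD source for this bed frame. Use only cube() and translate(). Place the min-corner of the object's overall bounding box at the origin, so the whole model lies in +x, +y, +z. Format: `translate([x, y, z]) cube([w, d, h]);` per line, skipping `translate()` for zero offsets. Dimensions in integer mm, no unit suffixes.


cube([62, 62, 435]);
translate([0, 1424, 0]) cube([62, 62, 435]);
translate([1847, 0, 0]) cube([62, 62, 435]);
translate([1847, 1424, 0]) cube([62, 62, 435]);
translate([62, 0, 201]) cube([1785, 32, 192]);
translate([62, 1454, 201]) cube([1785, 32, 192]);
translate([0, 62, 201]) cube([32, 1362, 192]);
translate([1877, 62, 201]) cube([32, 1362, 192]);
translate([155, 0, 393]) cube([76, 1486, 17]);
translate([324, 0, 393]) cube([76, 1486, 17]);
translate([493, 0, 393]) cube([76, 1486, 17]);
translate([662, 0, 393]) cube([76, 1486, 17]);
translate([831, 0, 393]) cube([76, 1486, 17]);
translate([1000, 0, 393]) cube([76, 1486, 17]);
translate([1169, 0, 393]) cube([76, 1486, 17]);
translate([1338, 0, 393]) cube([76, 1486, 17]);
translate([1507, 0, 393]) cube([76, 1486, 17]);
translate([1676, 0, 393]) cube([76, 1486, 17]);


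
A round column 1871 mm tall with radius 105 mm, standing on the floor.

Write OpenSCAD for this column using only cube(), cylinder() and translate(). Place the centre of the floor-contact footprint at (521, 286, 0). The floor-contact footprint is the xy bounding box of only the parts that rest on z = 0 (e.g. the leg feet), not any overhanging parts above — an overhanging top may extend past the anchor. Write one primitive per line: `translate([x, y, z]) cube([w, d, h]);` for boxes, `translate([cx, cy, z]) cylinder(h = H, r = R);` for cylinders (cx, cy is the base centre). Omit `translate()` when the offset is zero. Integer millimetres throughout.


translate([521, 286, 0]) cylinder(h = 1871, r = 105);


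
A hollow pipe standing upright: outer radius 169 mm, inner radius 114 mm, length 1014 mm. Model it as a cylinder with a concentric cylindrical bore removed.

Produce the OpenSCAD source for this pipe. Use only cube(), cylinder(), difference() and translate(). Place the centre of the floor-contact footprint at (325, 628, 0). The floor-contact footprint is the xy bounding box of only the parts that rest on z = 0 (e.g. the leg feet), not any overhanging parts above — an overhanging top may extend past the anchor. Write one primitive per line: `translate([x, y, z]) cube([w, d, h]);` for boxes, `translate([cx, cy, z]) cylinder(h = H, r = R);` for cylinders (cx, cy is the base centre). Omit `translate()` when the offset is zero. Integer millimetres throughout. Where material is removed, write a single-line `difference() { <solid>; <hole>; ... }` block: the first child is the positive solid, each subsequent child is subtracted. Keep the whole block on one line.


difference() { translate([325, 628, 0]) cylinder(h = 1014, r = 169); translate([325, 628, 0]) cylinder(h = 1014, r = 114); }


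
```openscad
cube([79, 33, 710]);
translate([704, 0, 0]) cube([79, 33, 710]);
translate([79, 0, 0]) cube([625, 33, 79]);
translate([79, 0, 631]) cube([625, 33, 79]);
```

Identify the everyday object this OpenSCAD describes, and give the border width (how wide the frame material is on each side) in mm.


A picture frame. The border width is 79 mm.

Four thin pieces enclosing a rectangular opening — a picture frame. The two full-height stiles are 710 mm tall; the top rail sits at z = 631 and is 79 mm tall, so the border above the opening is 710 − 631 = 79 mm, matching the stile x-width.


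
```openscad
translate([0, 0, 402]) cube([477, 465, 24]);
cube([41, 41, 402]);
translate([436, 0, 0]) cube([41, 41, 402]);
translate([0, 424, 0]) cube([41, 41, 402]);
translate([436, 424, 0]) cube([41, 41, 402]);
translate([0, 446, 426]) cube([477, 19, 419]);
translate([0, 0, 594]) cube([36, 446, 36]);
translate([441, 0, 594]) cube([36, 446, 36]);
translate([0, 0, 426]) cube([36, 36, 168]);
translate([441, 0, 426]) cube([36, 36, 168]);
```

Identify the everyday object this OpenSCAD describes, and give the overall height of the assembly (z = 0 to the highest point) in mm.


A chair. The overall height is 845 mm.

A slab on four corner posts with a tall panel at the back — a chair. The seat slab sits at z = 402 with thickness 24, and the 419 mm backrest starts at the seat top, so the overall height is 402 + 24 + 419 = 845 mm.


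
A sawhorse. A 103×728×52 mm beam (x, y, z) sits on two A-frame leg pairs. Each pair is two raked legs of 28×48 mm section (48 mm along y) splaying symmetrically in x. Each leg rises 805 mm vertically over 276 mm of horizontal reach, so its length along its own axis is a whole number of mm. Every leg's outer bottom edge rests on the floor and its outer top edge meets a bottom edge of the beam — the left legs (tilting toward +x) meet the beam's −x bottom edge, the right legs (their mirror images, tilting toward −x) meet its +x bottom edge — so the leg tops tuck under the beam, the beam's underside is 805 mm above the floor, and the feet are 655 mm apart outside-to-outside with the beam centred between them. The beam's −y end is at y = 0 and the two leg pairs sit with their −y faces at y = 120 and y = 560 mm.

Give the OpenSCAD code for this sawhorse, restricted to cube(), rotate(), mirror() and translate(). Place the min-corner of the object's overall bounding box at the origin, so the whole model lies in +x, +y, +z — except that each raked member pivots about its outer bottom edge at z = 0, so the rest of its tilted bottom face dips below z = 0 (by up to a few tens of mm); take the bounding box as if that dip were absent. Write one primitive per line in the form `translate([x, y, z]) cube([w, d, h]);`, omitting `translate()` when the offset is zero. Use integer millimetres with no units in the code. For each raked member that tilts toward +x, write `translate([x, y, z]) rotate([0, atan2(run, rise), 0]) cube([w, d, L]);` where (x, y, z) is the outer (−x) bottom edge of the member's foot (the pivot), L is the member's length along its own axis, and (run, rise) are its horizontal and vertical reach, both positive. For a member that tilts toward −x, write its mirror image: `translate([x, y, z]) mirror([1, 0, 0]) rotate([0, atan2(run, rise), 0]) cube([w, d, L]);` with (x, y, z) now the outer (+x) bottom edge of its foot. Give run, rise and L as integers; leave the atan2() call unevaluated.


// leg length = √(276² + 805²) = 851
// right-leg outer foot x = 2·276 + 103 = 655
// beam min-corner = (276, 0, 805)
translate([276, 0, 805]) cube([103, 728, 52]);
translate([0, 120, 0]) rotate([0, atan2(276, 805), 0]) cube([28, 48, 851]);
translate([655, 120, 0]) mirror([1, 0, 0]) rotate([0, atan2(276, 805), 0]) cube([28, 48, 851]);
translate([0, 560, 0]) rotate([0, atan2(276, 805), 0]) cube([28, 48, 851]);
translate([655, 560, 0]) mirror([1, 0, 0]) rotate([0, atan2(276, 805), 0]) cube([28, 48, 851]);


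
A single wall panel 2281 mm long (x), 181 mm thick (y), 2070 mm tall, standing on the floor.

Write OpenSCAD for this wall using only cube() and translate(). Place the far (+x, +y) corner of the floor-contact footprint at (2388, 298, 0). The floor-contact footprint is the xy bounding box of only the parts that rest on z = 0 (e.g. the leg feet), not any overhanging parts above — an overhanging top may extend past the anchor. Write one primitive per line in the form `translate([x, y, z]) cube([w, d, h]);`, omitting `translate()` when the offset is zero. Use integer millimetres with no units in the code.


translate([107, 117, 0]) cube([2281, 181, 2070]);


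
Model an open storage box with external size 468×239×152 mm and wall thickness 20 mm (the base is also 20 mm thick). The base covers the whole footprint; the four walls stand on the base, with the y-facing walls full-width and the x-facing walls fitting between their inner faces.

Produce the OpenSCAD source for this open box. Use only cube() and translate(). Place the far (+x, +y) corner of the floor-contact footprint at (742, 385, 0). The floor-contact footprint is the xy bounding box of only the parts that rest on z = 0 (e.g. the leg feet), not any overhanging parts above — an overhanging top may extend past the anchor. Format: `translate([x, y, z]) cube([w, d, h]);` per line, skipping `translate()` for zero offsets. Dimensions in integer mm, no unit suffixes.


translate([274, 146, 0]) cube([468, 239, 20]);
translate([274, 146, 20]) cube([468, 20, 132]);
translate([274, 365, 20]) cube([468, 20, 132]);
translate([274, 166, 20]) cube([20, 199, 132]);
translate([722, 166, 20]) cube([20, 199, 132]);


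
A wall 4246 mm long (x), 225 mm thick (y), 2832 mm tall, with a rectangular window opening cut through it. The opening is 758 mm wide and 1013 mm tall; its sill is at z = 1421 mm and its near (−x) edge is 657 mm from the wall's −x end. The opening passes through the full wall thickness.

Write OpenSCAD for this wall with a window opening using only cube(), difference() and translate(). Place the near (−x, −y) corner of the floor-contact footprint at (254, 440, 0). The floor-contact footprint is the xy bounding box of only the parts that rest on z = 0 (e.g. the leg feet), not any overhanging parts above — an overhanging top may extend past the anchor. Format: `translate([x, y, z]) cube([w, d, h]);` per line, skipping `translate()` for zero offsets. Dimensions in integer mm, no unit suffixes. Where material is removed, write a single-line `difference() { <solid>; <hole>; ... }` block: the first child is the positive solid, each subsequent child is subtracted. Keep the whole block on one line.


difference() { translate([254, 440, 0]) cube([4246, 225, 2832]); translate([911, 440, 1421]) cube([758, 225, 1013]); }


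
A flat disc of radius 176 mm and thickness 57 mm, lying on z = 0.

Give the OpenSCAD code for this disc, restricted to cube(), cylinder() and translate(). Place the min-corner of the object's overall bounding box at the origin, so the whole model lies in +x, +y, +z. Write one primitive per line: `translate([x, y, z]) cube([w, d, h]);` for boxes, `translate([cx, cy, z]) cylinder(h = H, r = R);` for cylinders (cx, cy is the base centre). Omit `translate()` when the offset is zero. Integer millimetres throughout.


translate([176, 176, 0]) cylinder(h = 57, r = 176);


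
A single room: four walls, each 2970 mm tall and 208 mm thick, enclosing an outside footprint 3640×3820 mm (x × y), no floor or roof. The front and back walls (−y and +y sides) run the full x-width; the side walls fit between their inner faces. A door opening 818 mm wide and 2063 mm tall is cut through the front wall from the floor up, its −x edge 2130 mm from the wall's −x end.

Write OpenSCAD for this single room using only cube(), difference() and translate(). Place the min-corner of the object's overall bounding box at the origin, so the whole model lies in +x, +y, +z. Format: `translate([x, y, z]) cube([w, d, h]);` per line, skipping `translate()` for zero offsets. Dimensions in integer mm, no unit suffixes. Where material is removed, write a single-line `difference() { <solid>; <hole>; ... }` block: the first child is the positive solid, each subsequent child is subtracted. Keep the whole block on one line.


difference() { cube([3640, 208, 2970]); translate([2130, 0, 0]) cube([818, 208, 2063]); }
translate([0, 3612, 0]) cube([3640, 208, 2970]);
translate([0, 208, 0]) cube([208, 3404, 2970]);
translate([3432, 208, 0]) cube([208, 3404, 2970]);


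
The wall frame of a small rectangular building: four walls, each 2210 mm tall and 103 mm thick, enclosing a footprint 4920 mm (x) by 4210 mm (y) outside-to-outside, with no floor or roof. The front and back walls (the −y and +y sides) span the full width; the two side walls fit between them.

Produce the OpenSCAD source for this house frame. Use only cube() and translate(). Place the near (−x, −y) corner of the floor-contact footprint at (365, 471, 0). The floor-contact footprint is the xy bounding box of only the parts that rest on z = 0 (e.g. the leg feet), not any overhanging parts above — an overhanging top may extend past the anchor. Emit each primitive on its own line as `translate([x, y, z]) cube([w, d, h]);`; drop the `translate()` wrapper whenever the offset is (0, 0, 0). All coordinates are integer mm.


translate([365, 471, 0]) cube([4920, 103, 2210]);
translate([365, 4578, 0]) cube([4920, 103, 2210]);
translate([365, 574, 0]) cube([103, 4004, 2210]);
translate([5182, 574, 0]) cube([103, 4004, 2210]);


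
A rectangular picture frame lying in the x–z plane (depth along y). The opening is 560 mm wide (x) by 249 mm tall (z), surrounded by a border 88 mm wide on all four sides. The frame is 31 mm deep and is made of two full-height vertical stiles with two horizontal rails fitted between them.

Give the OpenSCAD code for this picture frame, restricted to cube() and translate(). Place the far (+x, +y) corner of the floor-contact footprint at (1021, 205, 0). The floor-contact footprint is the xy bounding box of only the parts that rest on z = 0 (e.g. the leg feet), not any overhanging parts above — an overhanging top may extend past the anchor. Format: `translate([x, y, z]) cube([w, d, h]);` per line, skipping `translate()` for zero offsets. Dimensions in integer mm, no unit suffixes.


translate([285, 174, 0]) cube([88, 31, 425]);
translate([933, 174, 0]) cube([88, 31, 425]);
translate([373, 174, 0]) cube([560, 31, 88]);
translate([373, 174, 337]) cube([560, 31, 88]);


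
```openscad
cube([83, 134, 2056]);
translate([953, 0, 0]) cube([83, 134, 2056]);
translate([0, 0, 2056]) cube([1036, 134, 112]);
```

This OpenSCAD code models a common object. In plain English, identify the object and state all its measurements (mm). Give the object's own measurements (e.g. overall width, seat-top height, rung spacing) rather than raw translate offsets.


A door frame. The clear opening is 870 mm wide and 2056 mm high. Two 83 mm wide jambs, 134 mm deep, stand either side of the opening from the floor to the top of the opening. A 112 mm thick head sits across the top of both jambs, spanning the full outside width of the frame.


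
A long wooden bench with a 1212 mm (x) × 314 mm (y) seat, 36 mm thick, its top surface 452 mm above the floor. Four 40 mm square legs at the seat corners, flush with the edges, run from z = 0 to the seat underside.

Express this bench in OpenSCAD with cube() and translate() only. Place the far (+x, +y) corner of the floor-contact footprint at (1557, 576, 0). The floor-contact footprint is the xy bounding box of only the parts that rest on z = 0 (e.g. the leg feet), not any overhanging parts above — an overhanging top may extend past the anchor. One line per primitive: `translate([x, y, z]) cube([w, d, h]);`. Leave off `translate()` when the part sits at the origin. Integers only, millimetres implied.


translate([345, 262, 416]) cube([1212, 314, 36]);
translate([345, 262, 0]) cube([40, 40, 416]);
translate([345, 536, 0]) cube([40, 40, 416]);
translate([1517, 262, 0]) cube([40, 40, 416]);
translate([1517, 536, 0]) cube([40, 40, 416]);


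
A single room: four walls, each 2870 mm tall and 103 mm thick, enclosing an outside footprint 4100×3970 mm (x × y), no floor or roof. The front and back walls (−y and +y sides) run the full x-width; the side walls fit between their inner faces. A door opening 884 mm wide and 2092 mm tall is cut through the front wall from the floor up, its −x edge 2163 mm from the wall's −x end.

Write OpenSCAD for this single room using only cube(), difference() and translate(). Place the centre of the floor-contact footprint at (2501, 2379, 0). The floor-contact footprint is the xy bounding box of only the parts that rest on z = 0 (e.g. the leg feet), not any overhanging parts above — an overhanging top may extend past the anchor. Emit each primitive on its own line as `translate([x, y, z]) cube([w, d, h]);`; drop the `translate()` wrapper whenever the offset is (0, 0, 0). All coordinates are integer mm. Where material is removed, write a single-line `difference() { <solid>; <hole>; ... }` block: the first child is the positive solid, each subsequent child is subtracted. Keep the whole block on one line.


difference() { translate([451, 394, 0]) cube([4100, 103, 2870]); translate([2614, 394, 0]) cube([884, 103, 2092]); }
translate([451, 4261, 0]) cube([4100, 103, 2870]);
translate([451, 497, 0]) cube([103, 3764, 2870]);
translate([4448, 497, 0]) cube([103, 3764, 2870]);


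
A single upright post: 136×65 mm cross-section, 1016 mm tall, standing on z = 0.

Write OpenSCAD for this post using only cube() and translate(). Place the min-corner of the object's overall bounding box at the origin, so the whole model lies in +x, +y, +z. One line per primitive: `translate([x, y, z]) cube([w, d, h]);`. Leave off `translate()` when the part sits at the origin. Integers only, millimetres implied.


cube([136, 65, 1016]);


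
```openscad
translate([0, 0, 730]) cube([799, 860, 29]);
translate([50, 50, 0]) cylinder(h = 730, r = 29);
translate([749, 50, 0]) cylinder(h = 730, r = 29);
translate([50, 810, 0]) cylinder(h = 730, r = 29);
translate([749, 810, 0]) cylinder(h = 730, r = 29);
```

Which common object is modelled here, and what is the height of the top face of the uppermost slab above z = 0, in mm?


A table. The table height is 759 mm.

A 799×860×29 slab sits at z = 730 on four Ø58 mm round legs — a table. The top surface is at 730 + 29 = 759 mm.


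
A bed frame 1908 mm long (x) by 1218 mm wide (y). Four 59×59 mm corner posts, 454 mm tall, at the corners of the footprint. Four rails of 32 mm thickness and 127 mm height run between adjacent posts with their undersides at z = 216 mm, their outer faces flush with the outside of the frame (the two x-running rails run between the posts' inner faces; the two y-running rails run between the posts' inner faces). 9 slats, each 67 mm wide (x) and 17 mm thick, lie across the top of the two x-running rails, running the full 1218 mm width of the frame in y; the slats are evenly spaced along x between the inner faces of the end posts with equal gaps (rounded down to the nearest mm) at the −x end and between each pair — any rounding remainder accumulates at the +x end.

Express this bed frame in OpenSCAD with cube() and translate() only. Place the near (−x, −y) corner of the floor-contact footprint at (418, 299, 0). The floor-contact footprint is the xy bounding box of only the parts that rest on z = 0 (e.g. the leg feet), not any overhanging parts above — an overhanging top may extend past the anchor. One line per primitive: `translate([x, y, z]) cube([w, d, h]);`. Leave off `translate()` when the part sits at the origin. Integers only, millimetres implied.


// slat z = rail_z + rail_h = 216 + 127 = 343
// slat gap = ⌊(1790 − 9·67) / 10⌋ = 118
translate([418, 299, 0]) cube([59, 59, 454]);
translate([418, 1458, 0]) cube([59, 59, 454]);
translate([2267, 299, 0]) cube([59, 59, 454]);
translate([2267, 1458, 0]) cube([59, 59, 454]);
translate([477, 299, 216]) cube([1790, 32, 127]);
translate([477, 1485, 216]) cube([1790, 32, 127]);
translate([418, 358, 216]) cube([32, 1100, 127]);
translate([2294, 358, 216]) cube([32, 1100, 127]);
translate([595, 299, 343]) cube([67, 1218, 17]);
translate([780, 299, 343]) cube([67, 1218, 17]);
translate([965, 299, 343]) cube([67, 1218, 17]);
translate([1150, 299, 343]) cube([67, 1218, 17]);
translate([1335, 299, 343]) cube([67, 1218, 17]);
translate([1520, 299, 343]) cube([67, 1218, 17]);
translate([1705, 299, 343]) cube([67, 1218, 17]);
translate([1890, 299, 343]) cube([67, 1218, 17]);
translate([2075, 299, 343]) cube([67, 1218, 17]);


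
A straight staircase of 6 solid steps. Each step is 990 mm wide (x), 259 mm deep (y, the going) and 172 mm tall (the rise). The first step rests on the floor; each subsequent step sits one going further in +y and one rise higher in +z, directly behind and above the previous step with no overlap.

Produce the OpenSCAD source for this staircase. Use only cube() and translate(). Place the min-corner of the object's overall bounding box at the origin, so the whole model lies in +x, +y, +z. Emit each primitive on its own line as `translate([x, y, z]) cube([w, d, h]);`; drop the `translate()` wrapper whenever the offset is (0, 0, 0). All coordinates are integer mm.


cube([990, 259, 172]);
translate([0, 259, 172]) cube([990, 259, 172]);
translate([0, 518, 344]) cube([990, 259, 172]);
translate([0, 777, 516]) cube([990, 259, 172]);
translate([0, 1036, 688]) cube([990, 259, 172]);
translate([0, 1295, 860]) cube([990, 259, 172]);


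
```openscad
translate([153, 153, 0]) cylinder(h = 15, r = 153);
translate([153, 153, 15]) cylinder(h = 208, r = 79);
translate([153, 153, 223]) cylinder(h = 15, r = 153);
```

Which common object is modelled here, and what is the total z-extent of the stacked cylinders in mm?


A spool. The overall height is 238 mm.

Three coaxial cylinders, large–small–large — a spool. Two 15 mm flanges and a 208 mm core give 15 + 208 + 15 = 238 mm.


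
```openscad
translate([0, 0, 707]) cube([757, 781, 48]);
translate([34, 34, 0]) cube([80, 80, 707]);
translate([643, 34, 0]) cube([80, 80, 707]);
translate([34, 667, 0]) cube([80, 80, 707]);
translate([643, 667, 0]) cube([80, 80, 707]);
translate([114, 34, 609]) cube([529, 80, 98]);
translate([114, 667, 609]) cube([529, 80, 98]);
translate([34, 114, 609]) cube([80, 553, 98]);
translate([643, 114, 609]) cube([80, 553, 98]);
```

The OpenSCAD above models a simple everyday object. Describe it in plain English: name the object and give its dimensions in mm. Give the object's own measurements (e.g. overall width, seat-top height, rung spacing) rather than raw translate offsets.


A rectangular dining table. The top is 757×781×48 mm with its upper surface at z = 755 mm. It stands on four 80×80 mm square legs, each inset 34 mm from the nearest pair of top edges, running from the floor to the underside of the top. Four apron rails, 80 mm thick and 98 mm tall, run between adjacent legs with their top edges flush with the underside of the top and their outer faces flush with the legs' outer faces.


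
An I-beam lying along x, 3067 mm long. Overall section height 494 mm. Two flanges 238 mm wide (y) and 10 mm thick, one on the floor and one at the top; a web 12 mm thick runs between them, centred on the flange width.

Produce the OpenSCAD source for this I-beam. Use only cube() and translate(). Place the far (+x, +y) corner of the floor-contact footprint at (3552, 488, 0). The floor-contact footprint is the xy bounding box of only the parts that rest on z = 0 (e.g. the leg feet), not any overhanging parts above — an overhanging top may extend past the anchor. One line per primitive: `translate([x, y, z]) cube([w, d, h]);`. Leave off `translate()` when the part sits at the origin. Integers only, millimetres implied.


translate([485, 250, 0]) cube([3067, 238, 10]);
translate([485, 363, 10]) cube([3067, 12, 474]);
translate([485, 250, 484]) cube([3067, 238, 10]);


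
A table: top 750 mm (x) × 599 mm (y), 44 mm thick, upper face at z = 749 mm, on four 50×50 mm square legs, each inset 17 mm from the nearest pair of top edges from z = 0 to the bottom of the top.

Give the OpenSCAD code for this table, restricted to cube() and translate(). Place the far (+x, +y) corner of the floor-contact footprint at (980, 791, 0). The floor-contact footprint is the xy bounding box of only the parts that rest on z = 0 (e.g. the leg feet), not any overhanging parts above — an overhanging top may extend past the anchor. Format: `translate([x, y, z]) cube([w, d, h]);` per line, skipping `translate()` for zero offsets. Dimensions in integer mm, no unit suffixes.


translate([247, 209, 705]) cube([750, 599, 44]);
translate([264, 226, 0]) cube([50, 50, 705]);
translate([930, 226, 0]) cube([50, 50, 705]);
translate([264, 741, 0]) cube([50, 50, 705]);
translate([930, 741, 0]) cube([50, 50, 705]);


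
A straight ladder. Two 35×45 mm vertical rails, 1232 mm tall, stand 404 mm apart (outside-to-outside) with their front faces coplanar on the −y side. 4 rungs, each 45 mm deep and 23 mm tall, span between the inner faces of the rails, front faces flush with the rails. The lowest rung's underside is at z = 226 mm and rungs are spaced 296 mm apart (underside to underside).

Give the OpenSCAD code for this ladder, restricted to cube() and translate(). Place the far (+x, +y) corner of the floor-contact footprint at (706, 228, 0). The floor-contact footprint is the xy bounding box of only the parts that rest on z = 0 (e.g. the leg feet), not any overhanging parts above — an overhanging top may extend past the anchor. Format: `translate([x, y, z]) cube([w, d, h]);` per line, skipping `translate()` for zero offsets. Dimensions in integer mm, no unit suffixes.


translate([302, 183, 0]) cube([35, 45, 1232]);
translate([671, 183, 0]) cube([35, 45, 1232]);
translate([337, 183, 226]) cube([334, 45, 23]);
translate([337, 183, 522]) cube([334, 45, 23]);
translate([337, 183, 818]) cube([334, 45, 23]);
translate([337, 183, 1114]) cube([334, 45, 23]);


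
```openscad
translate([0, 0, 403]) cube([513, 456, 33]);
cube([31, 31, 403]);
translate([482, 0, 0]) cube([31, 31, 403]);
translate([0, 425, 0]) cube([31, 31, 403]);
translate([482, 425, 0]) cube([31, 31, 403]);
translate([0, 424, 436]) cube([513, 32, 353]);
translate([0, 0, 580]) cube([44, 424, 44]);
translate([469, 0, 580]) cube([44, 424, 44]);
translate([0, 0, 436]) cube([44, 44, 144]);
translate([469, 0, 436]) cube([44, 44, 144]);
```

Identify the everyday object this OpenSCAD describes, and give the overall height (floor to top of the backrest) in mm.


A chair. The overall height is 789 mm.

A slab on four corner posts with a tall panel at the back — a chair. The seat slab sits at z = 403 with thickness 33, and the 353 mm backrest starts at the seat top, so the overall height is 403 + 33 + 353 = 789 mm.
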